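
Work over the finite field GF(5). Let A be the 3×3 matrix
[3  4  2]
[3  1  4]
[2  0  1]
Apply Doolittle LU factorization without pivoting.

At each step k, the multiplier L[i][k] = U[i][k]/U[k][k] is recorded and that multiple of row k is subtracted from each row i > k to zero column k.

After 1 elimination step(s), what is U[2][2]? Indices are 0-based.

[col 0] pivot 3
  R1 -= 1*R0 → (0, 2, 2)  (L[1][0] := 1)
  R2 -= 4*R0 → (0, 4, 3)  (L[2][0] := 4)

U[2][2] = 3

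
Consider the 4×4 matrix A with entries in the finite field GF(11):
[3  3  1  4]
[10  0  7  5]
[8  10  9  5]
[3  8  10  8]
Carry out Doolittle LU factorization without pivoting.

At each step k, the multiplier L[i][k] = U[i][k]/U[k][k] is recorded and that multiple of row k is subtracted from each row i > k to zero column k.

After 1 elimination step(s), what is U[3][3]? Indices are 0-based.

U[3][3] = 4

k=0: U[0][0]=3
  eliminate (1,0): mult=7, new row 1: (0, 1, 0, 10); set L[1][0]=7
  eliminate (2,0): mult=10, new row 2: (0, 2, 10, 9); set L[2][0]=10
  eliminate (3,0): mult=1, new row 3: (0, 5, 9, 4); set L[3][0]=1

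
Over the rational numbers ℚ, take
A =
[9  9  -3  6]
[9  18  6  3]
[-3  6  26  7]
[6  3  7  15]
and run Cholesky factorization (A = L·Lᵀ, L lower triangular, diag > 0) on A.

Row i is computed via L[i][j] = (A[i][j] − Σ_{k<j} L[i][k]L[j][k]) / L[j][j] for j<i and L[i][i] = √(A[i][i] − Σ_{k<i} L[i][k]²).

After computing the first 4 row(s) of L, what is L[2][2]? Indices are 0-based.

L[2][2] = 4

Step 1: L[0][0] = √(9) = 3.
  L[1][0] = (9) / L[0][0] = 3.
Step 2: L[1][1] = √(9) = 3.
  L[2][0] = (-3) / L[0][0] = -1.
  L[2][1] = (9) / L[1][1] = 3.
Step 3: L[2][2] = √(16) = 4.
  L[3][0] = (6) / L[0][0] = 2.
  L[3][1] = (-3) / L[1][1] = -1.
  L[3][2] = (12) / L[2][2] = 3.
Step 4: L[3][3] = √(1) = 1.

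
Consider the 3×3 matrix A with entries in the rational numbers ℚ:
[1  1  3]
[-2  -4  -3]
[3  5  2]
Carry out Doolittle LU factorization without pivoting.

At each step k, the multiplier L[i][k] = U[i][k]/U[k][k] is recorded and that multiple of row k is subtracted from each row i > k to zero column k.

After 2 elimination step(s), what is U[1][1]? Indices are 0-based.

k=0: U[0][0]=1
  eliminate (1,0): mult=-2, new row 1: (0, -2, 3); set L[1][0]=-2
  eliminate (2,0): mult=3, new row 2: (0, 2, -7); set L[2][0]=3
k=1: U[1][1]=-2
  eliminate (2,1): mult=-1, new row 2: (0, 0, -4); set L[2][1]=-1

U[1][1] = -2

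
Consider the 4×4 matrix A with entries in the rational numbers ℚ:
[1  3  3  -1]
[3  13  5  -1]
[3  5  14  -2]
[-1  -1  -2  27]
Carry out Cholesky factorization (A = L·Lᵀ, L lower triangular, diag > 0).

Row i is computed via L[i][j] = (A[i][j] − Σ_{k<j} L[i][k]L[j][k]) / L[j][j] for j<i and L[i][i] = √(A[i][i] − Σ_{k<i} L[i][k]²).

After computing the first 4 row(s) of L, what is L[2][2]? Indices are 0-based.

Step 1: L[0][0] = √(1) = 1.
  L[1][0] = (3) / L[0][0] = 3.
Step 2: L[1][1] = √(4) = 2.
  L[2][0] = (3) / L[0][0] = 3.
  L[2][1] = (-4) / L[1][1] = -2.
Step 3: L[2][2] = √(1) = 1.
  L[3][0] = (-1) / L[0][0] = -1.
  L[3][1] = (2) / L[1][1] = 1.
  L[3][2] = (3) / L[2][2] = 3.
Step 4: L[3][3] = √(16) = 4.

L[2][2] = 1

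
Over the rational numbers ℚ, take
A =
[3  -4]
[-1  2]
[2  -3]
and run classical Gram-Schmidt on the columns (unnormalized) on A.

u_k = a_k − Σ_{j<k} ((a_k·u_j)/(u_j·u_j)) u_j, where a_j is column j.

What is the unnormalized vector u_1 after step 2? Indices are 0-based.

u_1 = (2/7, 4/7, -1/7)

Step 1: u_0 = a_0 = (3, -1, 2).
Step 2: u_1 = a_1 − (-10/7)·u_0 = (2/7, 4/7, -1/7).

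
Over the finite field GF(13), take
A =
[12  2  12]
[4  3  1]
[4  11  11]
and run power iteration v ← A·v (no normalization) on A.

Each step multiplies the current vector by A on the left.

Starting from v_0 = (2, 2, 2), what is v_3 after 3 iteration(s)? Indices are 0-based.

v_0 = (2, 2, 2).
v_1 = A·v_0 = (0, 3, 0).
v_2 = A·v_1 = (6, 9, 7).
v_3 = A·v_2 = (5, 6, 5).

v_3 = (5, 6, 5)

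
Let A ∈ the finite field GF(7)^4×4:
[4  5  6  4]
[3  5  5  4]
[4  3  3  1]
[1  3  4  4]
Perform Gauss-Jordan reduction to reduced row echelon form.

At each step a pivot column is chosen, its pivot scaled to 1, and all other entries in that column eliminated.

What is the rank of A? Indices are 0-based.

rank = 4

[1] R0 /= 4  ⇒  (1, 3, 5, 1)
     R1 -= 3·R0  ⇒  (0, 3, 4, 1)
     R2 -= 4·R0  ⇒  (0, 5, 4, 4)
     R3 -= 1·R0  ⇒  (0, 0, 6, 3)
[2] R1 /= 3  ⇒  (0, 1, 6, 5)
     R0 -= 3·R1  ⇒  (1, 0, 1, 0)
     R2 -= 5·R1  ⇒  (0, 0, 2, 0)
[3] R2 /= 2  ⇒  (0, 0, 1, 0)
     R0 -= 1·R2  ⇒  (1, 0, 0, 0)
     R1 -= 6·R2  ⇒  (0, 1, 0, 5)
     R3 -= 6·R2  ⇒  (0, 0, 0, 3)
[4] R3 /= 3  ⇒  (0, 0, 0, 1)
     R1 -= 5·R3  ⇒  (0, 1, 0, 0)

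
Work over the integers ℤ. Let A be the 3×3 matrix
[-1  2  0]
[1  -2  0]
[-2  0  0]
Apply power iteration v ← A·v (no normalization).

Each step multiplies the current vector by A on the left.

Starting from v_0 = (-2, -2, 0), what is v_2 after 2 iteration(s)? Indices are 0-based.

v_2 = (6, -6, 4)

v_0 = (-2, -2, 0).
v_1 = A·v_0 = (-2, 2, 4).
v_2 = A·v_1 = (6, -6, 4).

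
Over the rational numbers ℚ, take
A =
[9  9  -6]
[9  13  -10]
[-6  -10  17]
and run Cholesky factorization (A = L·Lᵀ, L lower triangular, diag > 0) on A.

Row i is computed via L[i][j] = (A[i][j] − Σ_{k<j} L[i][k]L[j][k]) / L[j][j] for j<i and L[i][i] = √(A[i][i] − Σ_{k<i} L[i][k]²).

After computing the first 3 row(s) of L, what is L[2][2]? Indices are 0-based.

Step 1: L[0][0] = √(9) = 3.
  L[1][0] = (9) / L[0][0] = 3.
Step 2: L[1][1] = √(4) = 2.
  L[2][0] = (-6) / L[0][0] = -2.
  L[2][1] = (-4) / L[1][1] = -2.
Step 3: L[2][2] = √(9) = 3.

L[2][2] = 3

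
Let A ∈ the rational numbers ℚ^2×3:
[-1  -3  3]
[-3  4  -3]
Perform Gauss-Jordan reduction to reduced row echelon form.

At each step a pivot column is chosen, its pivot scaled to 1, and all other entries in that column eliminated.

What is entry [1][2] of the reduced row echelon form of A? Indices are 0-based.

[1] R0 /= -1  ⇒  (1, 3, -3)
     R1 -= -3·R0  ⇒  (0, 13, -12)
[2] R1 /= 13  ⇒  (0, 1, -12/13)
     R0 -= 3·R1  ⇒  (1, 0, -3/13)

M[1][2] = -12/13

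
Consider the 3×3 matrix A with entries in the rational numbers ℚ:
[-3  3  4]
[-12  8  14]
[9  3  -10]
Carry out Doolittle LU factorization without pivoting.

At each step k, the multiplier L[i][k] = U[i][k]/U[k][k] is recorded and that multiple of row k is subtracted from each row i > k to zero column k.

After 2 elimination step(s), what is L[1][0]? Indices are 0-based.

Step 1: pivot at (0,0) is -3.
  row1 ← row1 − (4)·row0  ⇒  L[1][0]=4, U row1=(0, -4, -2)
  row2 ← row2 − (-3)·row0  ⇒  L[2][0]=-3, U row2=(0, 12, 2)
Step 2: pivot at (1,1) is -4.
  row2 ← row2 − (-3)·row1  ⇒  L[2][1]=-3, U row2=(0, 0, -4)

L[1][0] = 4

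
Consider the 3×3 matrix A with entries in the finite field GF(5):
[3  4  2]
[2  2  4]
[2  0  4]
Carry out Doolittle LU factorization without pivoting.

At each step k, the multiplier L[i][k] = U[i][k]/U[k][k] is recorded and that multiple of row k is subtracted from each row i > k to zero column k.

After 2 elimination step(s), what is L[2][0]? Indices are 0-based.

[col 0] pivot 3
  R1 -= 4*R0 → (0, 1, 1)  (L[1][0] := 4)
  R2 -= 4*R0 → (0, 4, 1)  (L[2][0] := 4)
[col 1] pivot 1
  R2 -= 4*R1 → (0, 0, 2)  (L[2][1] := 4)

L[2][0] = 4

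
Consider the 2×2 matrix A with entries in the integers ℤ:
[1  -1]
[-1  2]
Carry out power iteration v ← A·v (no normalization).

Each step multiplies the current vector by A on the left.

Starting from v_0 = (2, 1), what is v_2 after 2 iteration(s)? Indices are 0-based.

v_0 = (2, 1).
v_1 = A·v_0 = (1, 0).
v_2 = A·v_1 = (1, -1).

v_2 = (1, -1)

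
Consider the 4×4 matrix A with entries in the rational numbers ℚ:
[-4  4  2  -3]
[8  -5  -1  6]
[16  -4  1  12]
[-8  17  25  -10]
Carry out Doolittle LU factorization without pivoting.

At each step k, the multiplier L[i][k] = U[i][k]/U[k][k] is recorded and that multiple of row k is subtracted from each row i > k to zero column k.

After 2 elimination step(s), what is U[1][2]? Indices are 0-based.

U[1][2] = 3

[col 0] pivot -4
  R1 -= -2*R0 → (0, 3, 3, 0)  (L[1][0] := -2)
  R2 -= -4*R0 → (0, 12, 9, 0)  (L[2][0] := -4)
  R3 -= 2*R0 → (0, 9, 21, -4)  (L[3][0] := 2)
[col 1] pivot 3
  R2 -= 4*R1 → (0, 0, -3, 0)  (L[2][1] := 4)
  R3 -= 3*R1 → (0, 0, 12, -4)  (L[3][1] := 3)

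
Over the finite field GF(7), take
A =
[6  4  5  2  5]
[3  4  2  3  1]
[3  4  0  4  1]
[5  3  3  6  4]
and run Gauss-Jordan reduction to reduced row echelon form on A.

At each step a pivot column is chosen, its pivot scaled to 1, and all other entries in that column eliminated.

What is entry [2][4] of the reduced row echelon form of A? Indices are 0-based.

M[2][4] = 5

pivot(0,0)=6: scale R0 → (1, 3, 2, 5, 2)
  clear (1,0): R1 −= (3)R0 → (0, 2, 3, 2, 2)
  clear (2,0): R2 −= (3)R0 → (0, 2, 1, 3, 2)
  clear (3,0): R3 −= (5)R0 → (0, 2, 0, 2, 1)
pivot(1,1)=2: scale R1 → (0, 1, 5, 1, 1)
  clear (0,1): R0 −= (3)R1 → (1, 0, 1, 2, 6)
  clear (2,1): R2 −= (2)R1 → (0, 0, 5, 1, 0)
  clear (3,1): R3 −= (2)R1 → (0, 0, 4, 0, 6)
pivot(2,2)=5: scale R2 → (0, 0, 1, 3, 0)
  clear (0,2): R0 −= (1)R2 → (1, 0, 0, 6, 6)
  clear (1,2): R1 −= (5)R2 → (0, 1, 0, 0, 1)
  clear (3,2): R3 −= (4)R2 → (0, 0, 0, 2, 6)
pivot(3,3)=2: scale R3 → (0, 0, 0, 1, 3)
  clear (0,3): R0 −= (6)R3 → (1, 0, 0, 0, 2)
  clear (2,3): R2 −= (3)R3 → (0, 0, 1, 0, 5)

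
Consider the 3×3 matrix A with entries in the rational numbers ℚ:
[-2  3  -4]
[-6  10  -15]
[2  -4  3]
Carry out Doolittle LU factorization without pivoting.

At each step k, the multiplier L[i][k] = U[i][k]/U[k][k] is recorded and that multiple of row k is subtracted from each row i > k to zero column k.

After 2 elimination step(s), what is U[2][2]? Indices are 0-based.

U[2][2] = -4

Step 1: pivot at (0,0) is -2.
  row1 ← row1 − (3)·row0  ⇒  L[1][0]=3, U row1=(0, 1, -3)
  row2 ← row2 − (-1)·row0  ⇒  L[2][0]=-1, U row2=(0, -1, -1)
Step 2: pivot at (1,1) is 1.
  row2 ← row2 − (-1)·row1  ⇒  L[2][1]=-1, U row2=(0, 0, -4)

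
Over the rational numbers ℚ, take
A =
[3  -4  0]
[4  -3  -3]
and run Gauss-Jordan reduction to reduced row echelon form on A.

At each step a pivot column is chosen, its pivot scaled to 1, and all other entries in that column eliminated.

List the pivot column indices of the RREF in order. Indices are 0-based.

pivot columns: 0, 1

pivot(0,0)=3: scale R0 → (1, -4/3, 0)
  clear (1,0): R1 −= (4)R0 → (0, 7/3, -3)
pivot(1,1)=7/3: scale R1 → (0, 1, -9/7)
  clear (0,1): R0 −= (-4/3)R1 → (1, 0, -12/7)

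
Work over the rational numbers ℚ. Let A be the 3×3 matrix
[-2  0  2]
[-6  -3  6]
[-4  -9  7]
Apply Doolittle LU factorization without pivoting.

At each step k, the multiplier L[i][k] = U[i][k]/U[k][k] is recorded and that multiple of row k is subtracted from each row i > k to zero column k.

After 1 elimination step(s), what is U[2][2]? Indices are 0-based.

[col 0] pivot -2
  R1 -= 3*R0 → (0, -3, 0)  (L[1][0] := 3)
  R2 -= 2*R0 → (0, -9, 3)  (L[2][0] := 2)

U[2][2] = 3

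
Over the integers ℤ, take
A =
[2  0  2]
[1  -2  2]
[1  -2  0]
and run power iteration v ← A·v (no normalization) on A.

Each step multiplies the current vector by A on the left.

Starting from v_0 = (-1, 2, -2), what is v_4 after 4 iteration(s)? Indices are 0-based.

v_4 = (-92, -68, -16)

v_0 = (-1, 2, -2).
v_1 = A·v_0 = (-6, -9, -5).
v_2 = A·v_1 = (-22, 2, 12).
v_3 = A·v_2 = (-20, -2, -26).
v_4 = A·v_3 = (-92, -68, -16).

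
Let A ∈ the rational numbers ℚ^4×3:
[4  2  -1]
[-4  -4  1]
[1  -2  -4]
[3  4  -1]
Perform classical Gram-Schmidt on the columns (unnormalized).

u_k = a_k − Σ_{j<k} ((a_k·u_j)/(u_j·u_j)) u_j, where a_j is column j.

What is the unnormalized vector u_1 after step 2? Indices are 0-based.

Step 1: u_0 = a_0 = (4, -4, 1, 3).
Step 2: u_1 = a_1 − (17/21)·u_0 = (-26/21, -16/21, -59/21, 11/7).

u_1 = (-26/21, -16/21, -59/21, 11/7)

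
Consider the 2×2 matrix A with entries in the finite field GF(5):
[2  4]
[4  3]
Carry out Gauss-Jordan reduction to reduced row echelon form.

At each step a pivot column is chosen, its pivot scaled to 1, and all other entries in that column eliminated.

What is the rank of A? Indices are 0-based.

pivot(0,0)=2: scale R0 → (1, 2)
  clear (1,0): R1 −= (4)R0 → (0, 0)
col 1: no nonzero at/below row 1; advance.

rank = 1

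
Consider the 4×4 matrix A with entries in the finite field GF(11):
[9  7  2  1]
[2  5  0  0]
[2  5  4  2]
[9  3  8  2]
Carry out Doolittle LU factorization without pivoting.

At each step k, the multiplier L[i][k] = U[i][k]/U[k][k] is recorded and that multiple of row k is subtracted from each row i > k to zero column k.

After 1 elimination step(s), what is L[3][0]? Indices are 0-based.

L[3][0] = 1

Step 1: pivot at (0,0) is 9.
  row1 ← row1 − (10)·row0  ⇒  L[1][0]=10, U row1=(0, 1, 2, 1)
  row2 ← row2 − (10)·row0  ⇒  L[2][0]=10, U row2=(0, 1, 6, 3)
  row3 ← row3 − (1)·row0  ⇒  L[3][0]=1, U row3=(0, 7, 6, 1)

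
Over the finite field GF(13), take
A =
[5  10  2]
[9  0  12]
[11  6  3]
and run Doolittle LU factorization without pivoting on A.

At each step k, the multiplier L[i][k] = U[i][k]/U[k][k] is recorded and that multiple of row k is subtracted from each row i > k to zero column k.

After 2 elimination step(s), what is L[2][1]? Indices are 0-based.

[col 0] pivot 5
  R1 -= 7*R0 → (0, 8, 11)  (L[1][0] := 7)
  R2 -= 10*R0 → (0, 10, 9)  (L[2][0] := 10)
[col 1] pivot 8
  R2 -= 11*R1 → (0, 0, 5)  (L[2][1] := 11)

L[2][1] = 11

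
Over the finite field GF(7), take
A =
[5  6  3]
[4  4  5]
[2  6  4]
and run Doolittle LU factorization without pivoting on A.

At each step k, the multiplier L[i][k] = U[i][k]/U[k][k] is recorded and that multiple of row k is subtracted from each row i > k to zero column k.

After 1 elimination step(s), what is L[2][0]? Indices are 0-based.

Step 1: pivot at (0,0) is 5.
  row1 ← row1 − (5)·row0  ⇒  L[1][0]=5, U row1=(0, 2, 4)
  row2 ← row2 − (6)·row0  ⇒  L[2][0]=6, U row2=(0, 5, 0)

L[2][0] = 6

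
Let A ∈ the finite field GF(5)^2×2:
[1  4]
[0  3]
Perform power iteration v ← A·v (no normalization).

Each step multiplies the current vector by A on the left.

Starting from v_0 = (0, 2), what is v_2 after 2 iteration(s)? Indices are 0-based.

v_2 = (2, 3)

v_0 = (0, 2).
v_1 = A·v_0 = (3, 1).
v_2 = A·v_1 = (2, 3).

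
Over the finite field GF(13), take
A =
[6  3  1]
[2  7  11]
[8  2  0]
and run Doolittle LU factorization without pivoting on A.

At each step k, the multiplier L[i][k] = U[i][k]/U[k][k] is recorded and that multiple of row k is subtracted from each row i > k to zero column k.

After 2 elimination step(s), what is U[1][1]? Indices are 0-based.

Step 1: pivot at (0,0) is 6.
  row1 ← row1 − (9)·row0  ⇒  L[1][0]=9, U row1=(0, 6, 2)
  row2 ← row2 − (10)·row0  ⇒  L[2][0]=10, U row2=(0, 11, 3)
Step 2: pivot at (1,1) is 6.
  row2 ← row2 − (4)·row1  ⇒  L[2][1]=4, U row2=(0, 0, 8)

U[1][1] = 6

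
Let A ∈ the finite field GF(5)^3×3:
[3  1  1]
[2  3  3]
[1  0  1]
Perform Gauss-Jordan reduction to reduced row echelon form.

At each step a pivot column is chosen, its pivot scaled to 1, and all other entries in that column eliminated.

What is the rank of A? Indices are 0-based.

step 1: normalize row 0 (÷3) = (1, 2, 2)
  row 1: subtract 2×row0 = (0, 4, 4)
  row 2: subtract 1×row0 = (0, 3, 4)
step 2: normalize row 1 (÷4) = (0, 1, 1)
  row 0: subtract 2×row1 = (1, 0, 0)
  row 2: subtract 3×row1 = (0, 0, 1)
step 3: normalize row 2 (÷1) = (0, 0, 1)
  row 1: subtract 1×row2 = (0, 1, 0)

rank = 3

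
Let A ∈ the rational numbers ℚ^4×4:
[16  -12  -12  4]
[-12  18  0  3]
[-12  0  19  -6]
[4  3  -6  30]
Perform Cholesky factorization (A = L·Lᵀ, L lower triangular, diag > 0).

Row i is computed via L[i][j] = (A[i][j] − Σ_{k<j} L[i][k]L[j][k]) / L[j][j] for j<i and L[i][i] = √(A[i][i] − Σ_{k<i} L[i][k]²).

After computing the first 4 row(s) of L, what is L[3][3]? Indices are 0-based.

L[3][3] = 4

Step 1: L[0][0] = √(16) = 4.
  L[1][0] = (-12) / L[0][0] = -3.
Step 2: L[1][1] = √(9) = 3.
  L[2][0] = (-12) / L[0][0] = -3.
  L[2][1] = (-9) / L[1][1] = -3.
Step 3: L[2][2] = √(1) = 1.
  L[3][0] = (4) / L[0][0] = 1.
  L[3][1] = (6) / L[1][1] = 2.
  L[3][2] = (3) / L[2][2] = 3.
Step 4: L[3][3] = √(16) = 4.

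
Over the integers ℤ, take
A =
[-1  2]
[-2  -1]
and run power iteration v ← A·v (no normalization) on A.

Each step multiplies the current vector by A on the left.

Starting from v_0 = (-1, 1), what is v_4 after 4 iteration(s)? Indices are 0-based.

v_4 = (31, 17)

v_0 = (-1, 1).
v_1 = A·v_0 = (3, 1).
v_2 = A·v_1 = (-1, -7).
v_3 = A·v_2 = (-13, 9).
v_4 = A·v_3 = (31, 17).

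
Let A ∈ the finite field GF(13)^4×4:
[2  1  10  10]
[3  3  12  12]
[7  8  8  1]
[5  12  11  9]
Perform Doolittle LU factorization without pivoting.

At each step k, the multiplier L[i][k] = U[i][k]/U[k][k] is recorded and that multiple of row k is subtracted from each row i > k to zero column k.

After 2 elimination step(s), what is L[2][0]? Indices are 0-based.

[col 0] pivot 2
  R1 -= 8*R0 → (0, 8, 10, 10)  (L[1][0] := 8)
  R2 -= 10*R0 → (0, 11, 12, 5)  (L[2][0] := 10)
  R3 -= 9*R0 → (0, 3, 12, 10)  (L[3][0] := 9)
[col 1] pivot 8
  R2 -= 3*R1 → (0, 0, 8, 1)  (L[2][1] := 3)
  R3 -= 2*R1 → (0, 0, 5, 3)  (L[3][1] := 2)

L[2][0] = 10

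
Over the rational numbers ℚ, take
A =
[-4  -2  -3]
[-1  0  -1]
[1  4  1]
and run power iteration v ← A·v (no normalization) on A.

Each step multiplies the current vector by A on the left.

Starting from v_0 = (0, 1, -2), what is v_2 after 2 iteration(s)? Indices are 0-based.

v_0 = (0, 1, -2).
v_1 = A·v_0 = (4, 2, 2).
v_2 = A·v_1 = (-26, -6, 14).

v_2 = (-26, -6, 14)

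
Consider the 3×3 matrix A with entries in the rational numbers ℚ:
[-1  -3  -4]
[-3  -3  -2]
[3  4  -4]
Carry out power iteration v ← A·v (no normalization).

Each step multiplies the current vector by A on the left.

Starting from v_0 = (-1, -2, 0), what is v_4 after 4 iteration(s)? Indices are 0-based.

v_0 = (-1, -2, 0).
v_1 = A·v_0 = (7, 9, -11).
v_2 = A·v_1 = (10, -26, 101).
v_3 = A·v_2 = (-336, -154, -478).
v_4 = A·v_3 = (2710, 2426, 288).

v_4 = (2710, 2426, 288)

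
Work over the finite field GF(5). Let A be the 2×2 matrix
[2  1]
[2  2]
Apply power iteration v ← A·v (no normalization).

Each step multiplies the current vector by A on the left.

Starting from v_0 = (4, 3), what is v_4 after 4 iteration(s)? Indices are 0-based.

v_4 = (1, 3)

v_0 = (4, 3).
v_1 = A·v_0 = (1, 4).
v_2 = A·v_1 = (1, 0).
v_3 = A·v_2 = (2, 2).
v_4 = A·v_3 = (1, 3).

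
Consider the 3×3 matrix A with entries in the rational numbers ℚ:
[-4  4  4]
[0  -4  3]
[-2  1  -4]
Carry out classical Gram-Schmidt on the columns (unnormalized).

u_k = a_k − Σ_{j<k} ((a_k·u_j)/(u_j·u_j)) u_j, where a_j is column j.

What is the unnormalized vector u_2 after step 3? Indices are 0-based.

u_2 = (18/7, 9/7, -36/7)

Step 1: u_0 = a_0 = (-4, 0, -2).
Step 2: u_1 = a_1 − (-9/10)·u_0 = (2/5, -4, -4/5).
Step 3: u_2 = a_2 − (-2/5)·u_0 − (-3/7)·u_1 = (18/7, 9/7, -36/7).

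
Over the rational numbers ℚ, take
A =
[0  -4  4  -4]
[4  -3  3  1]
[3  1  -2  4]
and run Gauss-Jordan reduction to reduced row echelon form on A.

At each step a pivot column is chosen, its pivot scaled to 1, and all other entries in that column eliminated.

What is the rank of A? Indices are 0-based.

rank = 3

pivot(0,0): swap R0↔R1
pivot(0,0)=4: scale R0 → (1, -3/4, 3/4, 1/4)
  clear (2,0): R2 −= (3)R0 → (0, 13/4, -17/4, 13/4)
pivot(1,1)=-4: scale R1 → (0, 1, -1, 1)
  clear (0,1): R0 −= (-3/4)R1 → (1, 0, 0, 1)
  clear (2,1): R2 −= (13/4)R1 → (0, 0, -1, 0)
pivot(2,2)=-1: scale R2 → (0, 0, 1, 0)
  clear (1,2): R1 −= (-1)R2 → (0, 1, 0, 1)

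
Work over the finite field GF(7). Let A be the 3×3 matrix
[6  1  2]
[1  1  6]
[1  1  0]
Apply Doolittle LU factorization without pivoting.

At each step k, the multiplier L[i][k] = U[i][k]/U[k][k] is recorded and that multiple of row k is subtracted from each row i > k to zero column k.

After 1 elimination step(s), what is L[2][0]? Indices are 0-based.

k=0: U[0][0]=6
  eliminate (1,0): mult=6, new row 1: (0, 2, 1); set L[1][0]=6
  eliminate (2,0): mult=6, new row 2: (0, 2, 2); set L[2][0]=6

L[2][0] = 6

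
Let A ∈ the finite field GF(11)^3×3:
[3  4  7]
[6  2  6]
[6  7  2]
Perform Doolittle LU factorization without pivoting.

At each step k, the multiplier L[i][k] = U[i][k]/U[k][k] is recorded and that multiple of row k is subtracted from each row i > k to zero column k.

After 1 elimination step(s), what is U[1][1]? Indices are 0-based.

U[1][1] = 5

k=0: U[0][0]=3
  eliminate (1,0): mult=2, new row 1: (0, 5, 3); set L[1][0]=2
  eliminate (2,0): mult=2, new row 2: (0, 10, 10); set L[2][0]=2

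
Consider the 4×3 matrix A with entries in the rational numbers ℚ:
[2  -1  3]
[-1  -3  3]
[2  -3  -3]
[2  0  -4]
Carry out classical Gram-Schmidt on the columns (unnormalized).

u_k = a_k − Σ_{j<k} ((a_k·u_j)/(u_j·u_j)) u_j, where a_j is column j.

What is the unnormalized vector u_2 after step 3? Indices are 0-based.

u_2 = (170/37, 80/111, -250/111, -220/111)

Step 1: u_0 = a_0 = (2, -1, 2, 2).
Step 2: u_1 = a_1 − (-5/13)·u_0 = (-3/13, -44/13, -29/13, 10/13).
Step 3: u_2 = a_2 − (-11/13)·u_0 − (-47/111)·u_1 = (170/37, 80/111, -250/111, -220/111).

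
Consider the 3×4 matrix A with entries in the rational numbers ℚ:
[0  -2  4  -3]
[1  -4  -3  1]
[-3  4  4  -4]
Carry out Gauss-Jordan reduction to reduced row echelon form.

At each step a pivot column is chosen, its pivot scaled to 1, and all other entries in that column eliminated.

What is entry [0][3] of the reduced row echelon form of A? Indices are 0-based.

pivot(0,0): swap R0↔R1
pivot(0,0)=1: scale R0 → (1, -4, -3, 1)
  clear (2,0): R2 −= (-3)R0 → (0, -8, -5, -1)
pivot(1,1)=-2: scale R1 → (0, 1, -2, 3/2)
  clear (0,1): R0 −= (-4)R1 → (1, 0, -11, 7)
  clear (2,1): R2 −= (-8)R1 → (0, 0, -21, 11)
pivot(2,2)=-21: scale R2 → (0, 0, 1, -11/21)
  clear (0,2): R0 −= (-11)R2 → (1, 0, 0, 26/21)
  clear (1,2): R1 −= (-2)R2 → (0, 1, 0, 19/42)

M[0][3] = 26/21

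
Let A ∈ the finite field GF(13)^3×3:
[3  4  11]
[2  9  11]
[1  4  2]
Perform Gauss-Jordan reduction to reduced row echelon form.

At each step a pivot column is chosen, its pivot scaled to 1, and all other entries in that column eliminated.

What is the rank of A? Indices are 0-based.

rank = 3

[1] R0 /= 3  ⇒  (1, 10, 8)
     R1 -= 2·R0  ⇒  (0, 2, 8)
     R2 -= 1·R0  ⇒  (0, 7, 7)
[2] R1 /= 2  ⇒  (0, 1, 4)
     R0 -= 10·R1  ⇒  (1, 0, 7)
     R2 -= 7·R1  ⇒  (0, 0, 5)
[3] R2 /= 5  ⇒  (0, 0, 1)
     R0 -= 7·R2  ⇒  (1, 0, 0)
     R1 -= 4·R2  ⇒  (0, 1, 0)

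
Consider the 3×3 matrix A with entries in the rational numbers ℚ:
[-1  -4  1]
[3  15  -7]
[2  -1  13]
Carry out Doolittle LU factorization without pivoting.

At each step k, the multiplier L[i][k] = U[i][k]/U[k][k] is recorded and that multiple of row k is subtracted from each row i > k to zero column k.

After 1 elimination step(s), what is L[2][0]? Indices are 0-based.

Step 1: pivot at (0,0) is -1.
  row1 ← row1 − (-3)·row0  ⇒  L[1][0]=-3, U row1=(0, 3, -4)
  row2 ← row2 − (-2)·row0  ⇒  L[2][0]=-2, U row2=(0, -9, 15)

L[2][0] = -2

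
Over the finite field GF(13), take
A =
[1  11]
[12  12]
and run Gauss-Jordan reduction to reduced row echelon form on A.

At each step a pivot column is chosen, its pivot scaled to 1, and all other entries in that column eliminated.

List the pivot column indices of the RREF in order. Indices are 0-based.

pivot columns: 0, 1

step 1: normalize row 0 (÷1) = (1, 11)
  row 1: subtract 12×row0 = (0, 10)
step 2: normalize row 1 (÷10) = (0, 1)
  row 0: subtract 11×row1 = (1, 0)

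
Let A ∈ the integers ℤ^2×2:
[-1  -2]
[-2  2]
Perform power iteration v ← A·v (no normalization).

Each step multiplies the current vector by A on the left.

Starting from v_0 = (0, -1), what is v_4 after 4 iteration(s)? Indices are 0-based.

v_0 = (0, -1).
v_1 = A·v_0 = (2, -2).
v_2 = A·v_1 = (2, -8).
v_3 = A·v_2 = (14, -20).
v_4 = A·v_3 = (26, -68).

v_4 = (26, -68)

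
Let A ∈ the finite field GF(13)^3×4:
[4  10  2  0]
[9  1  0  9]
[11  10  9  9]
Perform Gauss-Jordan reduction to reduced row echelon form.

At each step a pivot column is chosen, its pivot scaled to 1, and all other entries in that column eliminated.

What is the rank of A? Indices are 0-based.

step 1: normalize row 0 (÷4) = (1, 9, 7, 0)
  row 1: subtract 9×row0 = (0, 11, 2, 9)
  row 2: subtract 11×row0 = (0, 2, 10, 9)
step 2: normalize row 1 (÷11) = (0, 1, 12, 2)
  row 0: subtract 9×row1 = (1, 0, 3, 8)
  row 2: subtract 2×row1 = (0, 0, 12, 5)
step 3: normalize row 2 (÷12) = (0, 0, 1, 8)
  row 0: subtract 3×row2 = (1, 0, 0, 10)
  row 1: subtract 12×row2 = (0, 1, 0, 10)

rank = 3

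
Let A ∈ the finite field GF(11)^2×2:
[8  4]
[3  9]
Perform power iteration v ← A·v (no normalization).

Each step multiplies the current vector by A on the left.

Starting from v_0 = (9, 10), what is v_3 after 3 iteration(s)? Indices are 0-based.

v_3 = (1, 5)

v_0 = (9, 10).
v_1 = A·v_0 = (2, 7).
v_2 = A·v_1 = (0, 3).
v_3 = A·v_2 = (1, 5).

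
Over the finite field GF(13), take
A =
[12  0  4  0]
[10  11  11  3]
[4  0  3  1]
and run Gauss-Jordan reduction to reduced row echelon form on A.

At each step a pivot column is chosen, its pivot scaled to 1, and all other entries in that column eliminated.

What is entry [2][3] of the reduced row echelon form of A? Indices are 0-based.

M[2][3] = 11

[1] R0 /= 12  ⇒  (1, 0, 9, 0)
     R1 -= 10·R0  ⇒  (0, 11, 12, 3)
     R2 -= 4·R0  ⇒  (0, 0, 6, 1)
[2] R1 /= 11  ⇒  (0, 1, 7, 5)
[3] R2 /= 6  ⇒  (0, 0, 1, 11)
     R0 -= 9·R2  ⇒  (1, 0, 0, 5)
     R1 -= 7·R2  ⇒  (0, 1, 0, 6)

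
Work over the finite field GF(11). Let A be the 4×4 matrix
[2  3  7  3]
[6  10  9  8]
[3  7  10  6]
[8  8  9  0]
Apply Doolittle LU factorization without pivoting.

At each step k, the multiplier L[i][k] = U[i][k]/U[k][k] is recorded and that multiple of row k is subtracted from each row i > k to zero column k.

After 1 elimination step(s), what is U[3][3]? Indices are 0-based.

U[3][3] = 10

[col 0] pivot 2
  R1 -= 3*R0 → (0, 1, 10, 10)  (L[1][0] := 3)
  R2 -= 7*R0 → (0, 8, 5, 7)  (L[2][0] := 7)
  R3 -= 4*R0 → (0, 7, 3, 10)  (L[3][0] := 4)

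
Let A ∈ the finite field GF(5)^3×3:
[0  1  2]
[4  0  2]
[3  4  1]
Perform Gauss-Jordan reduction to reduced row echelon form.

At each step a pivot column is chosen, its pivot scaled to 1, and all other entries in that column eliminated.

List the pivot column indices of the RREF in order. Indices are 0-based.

pivot columns: 0, 1, 2

pivot(0,0): swap R0↔R1
pivot(0,0)=4: scale R0 → (1, 0, 3)
  clear (2,0): R2 −= (3)R0 → (0, 4, 2)
pivot(1,1)=1: scale R1 → (0, 1, 2)
  clear (2,1): R2 −= (4)R1 → (0, 0, 4)
pivot(2,2)=4: scale R2 → (0, 0, 1)
  clear (0,2): R0 −= (3)R2 → (1, 0, 0)
  clear (1,2): R1 −= (2)R2 → (0, 1, 0)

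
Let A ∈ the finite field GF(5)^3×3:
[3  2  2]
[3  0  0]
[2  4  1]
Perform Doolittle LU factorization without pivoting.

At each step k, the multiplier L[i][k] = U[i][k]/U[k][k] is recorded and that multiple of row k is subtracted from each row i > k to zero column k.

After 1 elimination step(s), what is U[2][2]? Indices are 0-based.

k=0: U[0][0]=3
  eliminate (1,0): mult=1, new row 1: (0, 3, 3); set L[1][0]=1
  eliminate (2,0): mult=4, new row 2: (0, 1, 3); set L[2][0]=4

U[2][2] = 3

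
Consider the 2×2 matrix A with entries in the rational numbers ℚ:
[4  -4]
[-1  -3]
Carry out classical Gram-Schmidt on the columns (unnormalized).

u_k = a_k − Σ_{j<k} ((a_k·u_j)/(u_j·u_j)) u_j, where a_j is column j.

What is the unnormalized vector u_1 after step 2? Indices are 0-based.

Step 1: u_0 = a_0 = (4, -1).
Step 2: u_1 = a_1 − (-13/17)·u_0 = (-16/17, -64/17).

u_1 = (-16/17, -64/17)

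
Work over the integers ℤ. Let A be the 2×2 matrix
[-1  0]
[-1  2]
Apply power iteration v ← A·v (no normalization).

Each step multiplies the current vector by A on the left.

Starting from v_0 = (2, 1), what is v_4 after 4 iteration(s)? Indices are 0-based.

v_0 = (2, 1).
v_1 = A·v_0 = (-2, 0).
v_2 = A·v_1 = (2, 2).
v_3 = A·v_2 = (-2, 2).
v_4 = A·v_3 = (2, 6).

v_4 = (2, 6)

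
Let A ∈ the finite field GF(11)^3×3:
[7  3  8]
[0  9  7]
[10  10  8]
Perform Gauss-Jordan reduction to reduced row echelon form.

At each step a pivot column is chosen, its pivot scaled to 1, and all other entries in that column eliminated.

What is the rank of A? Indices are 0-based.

step 1: normalize row 0 (÷7) = (1, 2, 9)
  row 2: subtract 10×row0 = (0, 1, 6)
step 2: normalize row 1 (÷9) = (0, 1, 2)
  row 0: subtract 2×row1 = (1, 0, 5)
  row 2: subtract 1×row1 = (0, 0, 4)
step 3: normalize row 2 (÷4) = (0, 0, 1)
  row 0: subtract 5×row2 = (1, 0, 0)
  row 1: subtract 2×row2 = (0, 1, 0)

rank = 3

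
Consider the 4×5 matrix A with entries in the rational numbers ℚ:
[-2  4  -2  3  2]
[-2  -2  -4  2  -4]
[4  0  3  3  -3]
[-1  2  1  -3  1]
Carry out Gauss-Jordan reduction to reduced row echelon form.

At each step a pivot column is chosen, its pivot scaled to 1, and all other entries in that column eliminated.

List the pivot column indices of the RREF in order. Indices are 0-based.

pivot columns: 0, 1, 2, 3

[1] R0 /= -2  ⇒  (1, -2, 1, -3/2, -1)
     R1 -= -2·R0  ⇒  (0, -6, -2, -1, -6)
     R2 -= 4·R0  ⇒  (0, 8, -1, 9, 1)
     R3 -= -1·R0  ⇒  (0, 0, 2, -9/2, 0)
[2] R1 /= -6  ⇒  (0, 1, 1/3, 1/6, 1)
     R0 -= -2·R1  ⇒  (1, 0, 5/3, -7/6, 1)
     R2 -= 8·R1  ⇒  (0, 0, -11/3, 23/3, -7)
[3] R2 /= -11/3  ⇒  (0, 0, 1, -23/11, 21/11)
     R0 -= 5/3·R2  ⇒  (1, 0, 0, 51/22, -24/11)
     R1 -= 1/3·R2  ⇒  (0, 1, 0, 19/22, 4/11)
     R3 -= 2·R2  ⇒  (0, 0, 0, -7/22, -42/11)
[4] R3 /= -7/22  ⇒  (0, 0, 0, 1, 12)
     R0 -= 51/22·R3  ⇒  (1, 0, 0, 0, -30)
     R1 -= 19/22·R3  ⇒  (0, 1, 0, 0, -10)
     R2 -= -23/11·R3  ⇒  (0, 0, 1, 0, 27)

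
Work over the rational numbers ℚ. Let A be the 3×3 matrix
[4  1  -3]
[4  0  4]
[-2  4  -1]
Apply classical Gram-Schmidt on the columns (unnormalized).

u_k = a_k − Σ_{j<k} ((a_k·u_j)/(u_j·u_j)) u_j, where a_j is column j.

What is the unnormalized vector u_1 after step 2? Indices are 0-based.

Step 1: u_0 = a_0 = (4, 4, -2).
Step 2: u_1 = a_1 − (-1/9)·u_0 = (13/9, 4/9, 34/9).

u_1 = (13/9, 4/9, 34/9)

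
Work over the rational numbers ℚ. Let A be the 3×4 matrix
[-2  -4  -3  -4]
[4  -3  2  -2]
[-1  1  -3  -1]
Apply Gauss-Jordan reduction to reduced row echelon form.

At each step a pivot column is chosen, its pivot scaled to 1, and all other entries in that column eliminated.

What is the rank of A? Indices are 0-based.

pivot(0,0)=-2: scale R0 → (1, 2, 3/2, 2)
  clear (1,0): R1 −= (4)R0 → (0, -11, -4, -10)
  clear (2,0): R2 −= (-1)R0 → (0, 3, -3/2, 1)
pivot(1,1)=-11: scale R1 → (0, 1, 4/11, 10/11)
  clear (0,1): R0 −= (2)R1 → (1, 0, 17/22, 2/11)
  clear (2,1): R2 −= (3)R1 → (0, 0, -57/22, -19/11)
pivot(2,2)=-57/22: scale R2 → (0, 0, 1, 2/3)
  clear (0,2): R0 −= (17/22)R2 → (1, 0, 0, -1/3)
  clear (1,2): R1 −= (4/11)R2 → (0, 1, 0, 2/3)

rank = 3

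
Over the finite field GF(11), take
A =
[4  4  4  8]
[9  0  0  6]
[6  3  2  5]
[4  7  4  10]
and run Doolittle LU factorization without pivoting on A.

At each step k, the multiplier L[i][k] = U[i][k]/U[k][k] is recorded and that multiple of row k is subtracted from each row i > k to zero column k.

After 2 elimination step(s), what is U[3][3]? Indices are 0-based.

U[3][3] = 9

k=0: U[0][0]=4
  eliminate (1,0): mult=5, new row 1: (0, 2, 2, 10); set L[1][0]=5
  eliminate (2,0): mult=7, new row 2: (0, 8, 7, 4); set L[2][0]=7
  eliminate (3,0): mult=1, new row 3: (0, 3, 0, 2); set L[3][0]=1
k=1: U[1][1]=2
  eliminate (2,1): mult=4, new row 2: (0, 0, 10, 8); set L[2][1]=4
  eliminate (3,1): mult=7, new row 3: (0, 0, 8, 9); set L[3][1]=7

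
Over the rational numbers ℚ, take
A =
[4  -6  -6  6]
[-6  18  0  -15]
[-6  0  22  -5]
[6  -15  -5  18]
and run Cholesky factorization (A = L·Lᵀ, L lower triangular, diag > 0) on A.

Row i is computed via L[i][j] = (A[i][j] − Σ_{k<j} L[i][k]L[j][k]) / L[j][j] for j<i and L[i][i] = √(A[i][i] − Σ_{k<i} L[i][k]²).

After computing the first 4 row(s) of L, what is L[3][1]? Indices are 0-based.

Step 1: L[0][0] = √(4) = 2.
  L[1][0] = (-6) / L[0][0] = -3.
Step 2: L[1][1] = √(9) = 3.
  L[2][0] = (-6) / L[0][0] = -3.
  L[2][1] = (-9) / L[1][1] = -3.
Step 3: L[2][2] = √(4) = 2.
  L[3][0] = (6) / L[0][0] = 3.
  L[3][1] = (-6) / L[1][1] = -2.
  L[3][2] = (-2) / L[2][2] = -1.
Step 4: L[3][3] = √(4) = 2.

L[3][1] = -2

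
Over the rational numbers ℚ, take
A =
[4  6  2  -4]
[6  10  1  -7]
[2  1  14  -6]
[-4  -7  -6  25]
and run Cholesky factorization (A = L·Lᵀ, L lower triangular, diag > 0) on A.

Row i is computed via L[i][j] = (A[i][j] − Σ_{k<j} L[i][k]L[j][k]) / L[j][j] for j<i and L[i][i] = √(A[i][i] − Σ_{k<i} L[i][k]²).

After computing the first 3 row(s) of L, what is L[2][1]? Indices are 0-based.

Step 1: L[0][0] = √(4) = 2.
  L[1][0] = (6) / L[0][0] = 3.
Step 2: L[1][1] = √(1) = 1.
  L[2][0] = (2) / L[0][0] = 1.
  L[2][1] = (-2) / L[1][1] = -2.
Step 3: L[2][2] = √(9) = 3.

L[2][1] = -2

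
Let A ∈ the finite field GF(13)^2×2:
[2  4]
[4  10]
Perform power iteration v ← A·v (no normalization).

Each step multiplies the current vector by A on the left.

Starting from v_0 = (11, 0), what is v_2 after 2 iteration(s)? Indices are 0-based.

v_0 = (11, 0).
v_1 = A·v_0 = (9, 5).
v_2 = A·v_1 = (12, 8).

v_2 = (12, 8)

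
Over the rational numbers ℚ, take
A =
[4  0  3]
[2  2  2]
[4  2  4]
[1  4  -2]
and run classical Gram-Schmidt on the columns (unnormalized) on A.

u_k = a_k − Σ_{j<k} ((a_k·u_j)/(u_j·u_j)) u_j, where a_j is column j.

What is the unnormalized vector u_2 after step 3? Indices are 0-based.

u_2 = (-91/79, 77/79, 71/79, -74/79)

Step 1: u_0 = a_0 = (4, 2, 4, 1).
Step 2: u_1 = a_1 − (16/37)·u_0 = (-64/37, 42/37, 10/37, 132/37).
Step 3: u_2 = a_2 − (30/37)·u_0 − (-83/158)·u_1 = (-91/79, 77/79, 71/79, -74/79).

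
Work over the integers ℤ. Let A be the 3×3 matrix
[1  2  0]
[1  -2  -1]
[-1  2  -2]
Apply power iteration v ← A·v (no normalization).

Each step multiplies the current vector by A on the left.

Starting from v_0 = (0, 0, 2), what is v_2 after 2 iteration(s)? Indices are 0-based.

v_0 = (0, 0, 2).
v_1 = A·v_0 = (0, -2, -4).
v_2 = A·v_1 = (-4, 8, 4).

v_2 = (-4, 8, 4)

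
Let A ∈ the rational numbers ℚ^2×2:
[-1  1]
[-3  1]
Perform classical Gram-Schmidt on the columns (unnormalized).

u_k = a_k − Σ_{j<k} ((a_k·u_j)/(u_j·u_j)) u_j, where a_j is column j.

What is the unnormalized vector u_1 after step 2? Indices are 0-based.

u_1 = (3/5, -1/5)

Step 1: u_0 = a_0 = (-1, -3).
Step 2: u_1 = a_1 − (-2/5)·u_0 = (3/5, -1/5).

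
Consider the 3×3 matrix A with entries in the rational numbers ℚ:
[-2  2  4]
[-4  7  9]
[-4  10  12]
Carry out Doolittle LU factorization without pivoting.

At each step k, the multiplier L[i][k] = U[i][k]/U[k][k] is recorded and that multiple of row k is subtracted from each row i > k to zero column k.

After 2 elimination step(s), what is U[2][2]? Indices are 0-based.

U[2][2] = 2

Step 1: pivot at (0,0) is -2.
  row1 ← row1 − (2)·row0  ⇒  L[1][0]=2, U row1=(0, 3, 1)
  row2 ← row2 − (2)·row0  ⇒  L[2][0]=2, U row2=(0, 6, 4)
Step 2: pivot at (1,1) is 3.
  row2 ← row2 − (2)·row1  ⇒  L[2][1]=2, U row2=(0, 0, 2)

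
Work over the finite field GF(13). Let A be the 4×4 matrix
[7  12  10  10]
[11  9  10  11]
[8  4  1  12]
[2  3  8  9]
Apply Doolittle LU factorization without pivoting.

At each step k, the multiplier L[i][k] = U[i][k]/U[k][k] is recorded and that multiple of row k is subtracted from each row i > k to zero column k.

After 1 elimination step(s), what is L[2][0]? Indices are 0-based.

L[2][0] = 3

Step 1: pivot at (0,0) is 7.
  row1 ← row1 − (9)·row0  ⇒  L[1][0]=9, U row1=(0, 5, 11, 12)
  row2 ← row2 − (3)·row0  ⇒  L[2][0]=3, U row2=(0, 7, 10, 8)
  row3 ← row3 − (4)·row0  ⇒  L[3][0]=4, U row3=(0, 7, 7, 8)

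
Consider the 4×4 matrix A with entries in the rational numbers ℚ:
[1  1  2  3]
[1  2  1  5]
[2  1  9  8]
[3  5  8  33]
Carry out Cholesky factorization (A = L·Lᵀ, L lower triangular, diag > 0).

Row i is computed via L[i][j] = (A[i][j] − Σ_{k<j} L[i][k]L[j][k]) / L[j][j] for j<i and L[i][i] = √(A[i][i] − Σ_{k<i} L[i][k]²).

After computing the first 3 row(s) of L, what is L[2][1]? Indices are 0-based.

L[2][1] = -1

Step 1: L[0][0] = √(1) = 1.
  L[1][0] = (1) / L[0][0] = 1.
Step 2: L[1][1] = √(1) = 1.
  L[2][0] = (2) / L[0][0] = 2.
  L[2][1] = (-1) / L[1][1] = -1.
Step 3: L[2][2] = √(4) = 2.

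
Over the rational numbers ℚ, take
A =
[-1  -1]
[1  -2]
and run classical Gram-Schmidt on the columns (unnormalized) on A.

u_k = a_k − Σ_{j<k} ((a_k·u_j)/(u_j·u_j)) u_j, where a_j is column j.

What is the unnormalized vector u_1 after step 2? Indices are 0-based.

Step 1: u_0 = a_0 = (-1, 1).
Step 2: u_1 = a_1 − (-1/2)·u_0 = (-3/2, -3/2).

u_1 = (-3/2, -3/2)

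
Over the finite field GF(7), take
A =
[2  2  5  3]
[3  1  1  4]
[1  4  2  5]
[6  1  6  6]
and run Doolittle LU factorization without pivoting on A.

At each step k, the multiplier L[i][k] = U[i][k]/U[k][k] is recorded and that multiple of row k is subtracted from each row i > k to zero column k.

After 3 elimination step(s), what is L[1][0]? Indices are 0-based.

L[1][0] = 5

Step 1: pivot at (0,0) is 2.
  row1 ← row1 − (5)·row0  ⇒  L[1][0]=5, U row1=(0, 5, 4, 3)
  row2 ← row2 − (4)·row0  ⇒  L[2][0]=4, U row2=(0, 3, 3, 0)
  row3 ← row3 − (3)·row0  ⇒  L[3][0]=3, U row3=(0, 2, 5, 4)
Step 2: pivot at (1,1) is 5.
  row2 ← row2 − (2)·row1  ⇒  L[2][1]=2, U row2=(0, 0, 2, 1)
  row3 ← row3 − (6)·row1  ⇒  L[3][1]=6, U row3=(0, 0, 2, 0)
Step 3: pivot at (2,2) is 2.
  row3 ← row3 − (1)·row2  ⇒  L[3][2]=1, U row3=(0, 0, 0, 6)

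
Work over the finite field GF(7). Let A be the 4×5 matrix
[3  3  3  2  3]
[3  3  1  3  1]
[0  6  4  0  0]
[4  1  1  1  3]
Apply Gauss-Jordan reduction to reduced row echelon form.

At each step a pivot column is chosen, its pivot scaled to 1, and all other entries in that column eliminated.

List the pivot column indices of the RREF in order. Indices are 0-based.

step 1: normalize row 0 (÷3) = (1, 1, 1, 3, 1)
  row 1: subtract 3×row0 = (0, 0, 5, 1, 5)
  row 3: subtract 4×row0 = (0, 4, 4, 3, 6)
step 2: exchange rows 1,2
step 2: normalize row 1 (÷6) = (0, 1, 3, 0, 0)
  row 0: subtract 1×row1 = (1, 0, 5, 3, 1)
  row 3: subtract 4×row1 = (0, 0, 6, 3, 6)
step 3: normalize row 2 (÷5) = (0, 0, 1, 3, 1)
  row 0: subtract 5×row2 = (1, 0, 0, 2, 3)
  row 1: subtract 3×row2 = (0, 1, 0, 5, 4)
  row 3: subtract 6×row2 = (0, 0, 0, 6, 0)
step 4: normalize row 3 (÷6) = (0, 0, 0, 1, 0)
  row 0: subtract 2×row3 = (1, 0, 0, 0, 3)
  row 1: subtract 5×row3 = (0, 1, 0, 0, 4)
  row 2: subtract 3×row3 = (0, 0, 1, 0, 1)

pivot columns: 0, 1, 2, 3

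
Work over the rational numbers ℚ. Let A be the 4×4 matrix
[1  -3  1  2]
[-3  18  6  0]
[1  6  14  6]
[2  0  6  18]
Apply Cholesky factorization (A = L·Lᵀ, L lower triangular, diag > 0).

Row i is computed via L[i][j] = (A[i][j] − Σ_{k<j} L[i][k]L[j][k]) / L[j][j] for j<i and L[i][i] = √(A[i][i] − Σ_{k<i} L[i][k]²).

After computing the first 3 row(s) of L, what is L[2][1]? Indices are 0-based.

Step 1: L[0][0] = √(1) = 1.
  L[1][0] = (-3) / L[0][0] = -3.
Step 2: L[1][1] = √(9) = 3.
  L[2][0] = (1) / L[0][0] = 1.
  L[2][1] = (9) / L[1][1] = 3.
Step 3: L[2][2] = √(4) = 2.

L[2][1] = 3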